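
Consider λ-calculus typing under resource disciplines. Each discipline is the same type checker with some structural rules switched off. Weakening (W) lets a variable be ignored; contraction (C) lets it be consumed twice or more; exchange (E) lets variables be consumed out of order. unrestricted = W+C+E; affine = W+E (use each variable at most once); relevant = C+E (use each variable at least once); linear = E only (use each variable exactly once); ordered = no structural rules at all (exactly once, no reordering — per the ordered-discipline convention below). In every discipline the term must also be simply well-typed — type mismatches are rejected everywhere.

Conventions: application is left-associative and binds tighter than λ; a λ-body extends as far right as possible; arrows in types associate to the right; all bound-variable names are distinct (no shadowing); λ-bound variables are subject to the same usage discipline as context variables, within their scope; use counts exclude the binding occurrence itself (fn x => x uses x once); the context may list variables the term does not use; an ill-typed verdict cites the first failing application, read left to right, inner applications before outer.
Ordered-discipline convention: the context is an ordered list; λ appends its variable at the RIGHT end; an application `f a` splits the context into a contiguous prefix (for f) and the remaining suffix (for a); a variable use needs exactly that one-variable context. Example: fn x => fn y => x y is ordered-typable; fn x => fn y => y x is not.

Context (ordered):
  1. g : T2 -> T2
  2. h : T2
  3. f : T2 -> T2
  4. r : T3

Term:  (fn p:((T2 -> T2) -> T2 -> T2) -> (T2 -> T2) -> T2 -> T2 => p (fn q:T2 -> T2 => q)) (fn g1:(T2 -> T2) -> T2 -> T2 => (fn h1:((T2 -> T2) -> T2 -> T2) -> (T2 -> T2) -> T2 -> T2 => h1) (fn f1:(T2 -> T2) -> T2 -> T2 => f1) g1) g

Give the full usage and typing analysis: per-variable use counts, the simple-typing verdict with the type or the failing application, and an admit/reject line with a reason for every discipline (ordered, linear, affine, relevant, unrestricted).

usage: g: 1, h: 0, f: 0, r: 0, p (bound): 1, q (bound): 1, g1 (bound): 1, h1 (bound): 1, f1 (bound): 1
order of uses: p, q, h1, f1, g1, g
typing: the term checks, with type T2 -> T2
ordered ✗ (needs weakening: h, f, r unused)
linear ✗ (needs weakening: h, f, r unused)
affine ✓ (none of g, h, f, r, p, q, g1, h1, f1 used more than once)
relevant ✗ (needs weakening: h, f, r unused)
unrestricted ✓ (typability at T2 -> T2 is all that's needed)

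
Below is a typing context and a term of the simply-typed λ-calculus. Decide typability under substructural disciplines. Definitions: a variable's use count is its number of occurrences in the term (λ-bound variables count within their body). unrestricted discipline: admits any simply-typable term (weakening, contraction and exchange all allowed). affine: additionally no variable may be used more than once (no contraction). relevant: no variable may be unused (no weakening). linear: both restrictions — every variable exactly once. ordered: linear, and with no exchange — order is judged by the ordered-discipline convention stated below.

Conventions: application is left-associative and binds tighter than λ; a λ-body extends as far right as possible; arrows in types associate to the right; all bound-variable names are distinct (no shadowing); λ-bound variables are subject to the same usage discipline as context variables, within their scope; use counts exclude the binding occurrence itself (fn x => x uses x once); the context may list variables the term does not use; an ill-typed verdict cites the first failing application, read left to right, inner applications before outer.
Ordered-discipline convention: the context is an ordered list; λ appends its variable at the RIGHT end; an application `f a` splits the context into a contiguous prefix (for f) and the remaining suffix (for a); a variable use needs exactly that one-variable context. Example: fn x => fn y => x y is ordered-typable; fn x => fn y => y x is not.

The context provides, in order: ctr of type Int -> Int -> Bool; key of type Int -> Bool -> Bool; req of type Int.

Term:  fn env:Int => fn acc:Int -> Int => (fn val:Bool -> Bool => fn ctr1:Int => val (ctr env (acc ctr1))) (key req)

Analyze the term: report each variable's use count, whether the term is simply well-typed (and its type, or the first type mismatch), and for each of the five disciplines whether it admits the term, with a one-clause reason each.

counts: ctr ×1; key ×1; req ×1; env (bound) ×1; acc (bound) ×1; val (bound) ×1; ctr1 (bound) ×1
order of uses: val, ctr, env, acc, ctr1, key, req
typing: well-typed — term : Int -> (Int -> Int) -> Int -> Bool
ordered: ✗ — no ordered split (uses run val, ctr, env, acc, ctr1, key, req)
linear: ✓ — each of ctr, key, req, env, acc, val, ctr1 used exactly once
affine: ✓ — ctr, key, req, env, acc, val, ctr1: no repeats, contraction unneeded
relevant: ✓ — none of ctr, key, req, env, acc, val, ctr1 goes unused
unrestricted: ✓ — typability at Int -> (Int -> Int) -> Int -> Bool is all that's needed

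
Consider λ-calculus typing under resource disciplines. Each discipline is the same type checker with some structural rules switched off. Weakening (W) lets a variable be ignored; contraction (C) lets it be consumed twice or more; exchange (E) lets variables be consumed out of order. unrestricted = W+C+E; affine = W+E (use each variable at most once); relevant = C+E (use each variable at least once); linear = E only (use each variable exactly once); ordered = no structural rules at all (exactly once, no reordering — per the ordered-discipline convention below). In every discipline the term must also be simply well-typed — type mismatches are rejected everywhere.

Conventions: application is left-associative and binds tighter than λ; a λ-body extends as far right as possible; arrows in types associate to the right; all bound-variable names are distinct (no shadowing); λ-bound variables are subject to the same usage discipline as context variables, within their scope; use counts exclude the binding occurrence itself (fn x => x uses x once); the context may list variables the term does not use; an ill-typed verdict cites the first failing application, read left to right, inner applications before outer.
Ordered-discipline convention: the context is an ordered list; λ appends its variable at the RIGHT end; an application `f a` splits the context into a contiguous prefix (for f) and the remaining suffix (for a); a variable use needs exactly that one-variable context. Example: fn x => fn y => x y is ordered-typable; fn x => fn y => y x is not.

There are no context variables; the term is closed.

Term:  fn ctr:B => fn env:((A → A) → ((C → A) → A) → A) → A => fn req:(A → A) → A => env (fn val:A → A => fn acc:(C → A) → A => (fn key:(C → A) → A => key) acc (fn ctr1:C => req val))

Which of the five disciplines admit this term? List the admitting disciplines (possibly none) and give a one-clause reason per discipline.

admitted by: affine, unrestricted
use counts: ctr [bound]: 0, env [bound]: 1, req [bound]: 1, val [bound]: 1, acc [bound]: 1, key [bound]: 1, ctr1 [bound]: 0
uses in reading order: env, key, acc, req, val
typing: well-typed — term : B → (((A → A) → ((C → A) → A) → A) → A) → ((A → A) → A) → A
ordered: ✗ — unused: ctr, ctr1 — weakening required
linear: ✗ — unused: ctr, ctr1 — weakening required
affine: ✓ — ctr, env, req, val, acc, key, ctr1: no repeats, contraction unneeded
relevant: ✗ — unused: ctr, ctr1 — weakening required
unrestricted: ✓ — typability at B → (((A → A) → ((C → A) → A) → A) → A) → ((A → A) → A) → A is all that's needed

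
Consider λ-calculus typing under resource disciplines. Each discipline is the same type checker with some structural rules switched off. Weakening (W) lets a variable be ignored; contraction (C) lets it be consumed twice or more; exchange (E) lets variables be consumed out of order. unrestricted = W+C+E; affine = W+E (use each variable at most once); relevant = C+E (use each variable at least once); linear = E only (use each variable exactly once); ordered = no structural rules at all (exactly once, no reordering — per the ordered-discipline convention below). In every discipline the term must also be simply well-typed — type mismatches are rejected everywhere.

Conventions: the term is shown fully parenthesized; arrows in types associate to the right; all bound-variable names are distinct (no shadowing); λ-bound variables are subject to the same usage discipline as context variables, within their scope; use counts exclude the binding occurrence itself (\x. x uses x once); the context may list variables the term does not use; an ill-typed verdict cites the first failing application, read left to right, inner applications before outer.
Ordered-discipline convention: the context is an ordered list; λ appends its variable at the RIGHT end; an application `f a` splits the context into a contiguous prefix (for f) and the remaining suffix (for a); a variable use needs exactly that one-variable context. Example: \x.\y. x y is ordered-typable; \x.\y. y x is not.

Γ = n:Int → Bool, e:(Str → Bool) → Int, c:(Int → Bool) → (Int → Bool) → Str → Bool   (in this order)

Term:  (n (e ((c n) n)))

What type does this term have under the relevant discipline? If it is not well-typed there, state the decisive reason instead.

term : Bool
counts: n: 3×, e: 1×, c: 1×
use order (left to right): n, e, c, n, n
typing: ✓ — Bool
all disciplines: ordered ✗ · linear ✗ · affine ✗ · relevant ✓ · unrestricted ✓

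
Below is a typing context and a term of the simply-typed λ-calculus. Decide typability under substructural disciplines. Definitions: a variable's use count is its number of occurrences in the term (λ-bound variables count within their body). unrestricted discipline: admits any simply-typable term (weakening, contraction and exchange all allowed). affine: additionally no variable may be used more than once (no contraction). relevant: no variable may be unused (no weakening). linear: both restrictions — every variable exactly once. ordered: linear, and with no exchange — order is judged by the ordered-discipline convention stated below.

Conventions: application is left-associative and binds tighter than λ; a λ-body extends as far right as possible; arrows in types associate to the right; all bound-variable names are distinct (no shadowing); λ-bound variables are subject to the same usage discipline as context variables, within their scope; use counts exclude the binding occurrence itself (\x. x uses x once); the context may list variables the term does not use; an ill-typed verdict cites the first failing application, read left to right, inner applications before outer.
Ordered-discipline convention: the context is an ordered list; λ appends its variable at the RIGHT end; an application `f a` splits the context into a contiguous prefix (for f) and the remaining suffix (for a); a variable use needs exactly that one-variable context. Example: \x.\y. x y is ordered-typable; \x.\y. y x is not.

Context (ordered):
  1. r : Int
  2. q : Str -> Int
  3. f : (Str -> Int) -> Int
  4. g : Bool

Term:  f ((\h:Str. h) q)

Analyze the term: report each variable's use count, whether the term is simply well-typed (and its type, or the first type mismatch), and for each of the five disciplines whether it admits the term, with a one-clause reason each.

variable uses: r: 0×; q: 1×; f: 1×; g: 0×; h (bound): 1×
order of uses: f, h, q
typing: ill-typed: a function awaiting Str gets Str -> Int
ordered ✗ (a type mismatch blocks all five)
linear ✗ (the type mismatch rejects it)
affine ✗ (not simply typable)
relevant ✗ (fails simple typing)
unrestricted ✗ (a type mismatch blocks all five)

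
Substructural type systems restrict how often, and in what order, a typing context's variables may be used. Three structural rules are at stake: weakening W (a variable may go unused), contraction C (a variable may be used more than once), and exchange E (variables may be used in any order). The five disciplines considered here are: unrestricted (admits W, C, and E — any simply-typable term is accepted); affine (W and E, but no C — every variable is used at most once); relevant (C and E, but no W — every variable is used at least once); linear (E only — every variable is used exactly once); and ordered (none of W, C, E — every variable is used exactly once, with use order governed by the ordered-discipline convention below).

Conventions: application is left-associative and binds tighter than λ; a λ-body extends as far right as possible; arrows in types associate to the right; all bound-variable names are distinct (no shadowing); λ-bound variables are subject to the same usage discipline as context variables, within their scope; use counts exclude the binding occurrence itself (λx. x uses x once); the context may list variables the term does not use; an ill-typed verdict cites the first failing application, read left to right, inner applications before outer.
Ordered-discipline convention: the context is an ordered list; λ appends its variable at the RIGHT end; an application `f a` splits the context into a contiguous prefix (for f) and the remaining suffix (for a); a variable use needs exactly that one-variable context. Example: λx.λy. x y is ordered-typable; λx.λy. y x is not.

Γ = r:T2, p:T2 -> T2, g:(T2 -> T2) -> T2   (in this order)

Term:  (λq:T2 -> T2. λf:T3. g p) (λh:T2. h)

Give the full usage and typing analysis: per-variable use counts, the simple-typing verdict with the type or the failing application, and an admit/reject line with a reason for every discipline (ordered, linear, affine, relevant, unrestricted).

usage: r: 0; p: 1; g: 1; q (bound): 0; f (bound): 0; h (bound): 1
use order (left to right): g, p, h
typing: well-typed at T3 -> T2
ordered: ✗ — unused: r, q, f — weakening required
linear: ✗ — unused: r, q, f — weakening required
affine: ✓ — r, p, g, q, f, h: no repeats, contraction unneeded
relevant: ✗ — unused: r, q, f — weakening required
unrestricted: ✓ — well-typed at T3 -> T2; no restrictions here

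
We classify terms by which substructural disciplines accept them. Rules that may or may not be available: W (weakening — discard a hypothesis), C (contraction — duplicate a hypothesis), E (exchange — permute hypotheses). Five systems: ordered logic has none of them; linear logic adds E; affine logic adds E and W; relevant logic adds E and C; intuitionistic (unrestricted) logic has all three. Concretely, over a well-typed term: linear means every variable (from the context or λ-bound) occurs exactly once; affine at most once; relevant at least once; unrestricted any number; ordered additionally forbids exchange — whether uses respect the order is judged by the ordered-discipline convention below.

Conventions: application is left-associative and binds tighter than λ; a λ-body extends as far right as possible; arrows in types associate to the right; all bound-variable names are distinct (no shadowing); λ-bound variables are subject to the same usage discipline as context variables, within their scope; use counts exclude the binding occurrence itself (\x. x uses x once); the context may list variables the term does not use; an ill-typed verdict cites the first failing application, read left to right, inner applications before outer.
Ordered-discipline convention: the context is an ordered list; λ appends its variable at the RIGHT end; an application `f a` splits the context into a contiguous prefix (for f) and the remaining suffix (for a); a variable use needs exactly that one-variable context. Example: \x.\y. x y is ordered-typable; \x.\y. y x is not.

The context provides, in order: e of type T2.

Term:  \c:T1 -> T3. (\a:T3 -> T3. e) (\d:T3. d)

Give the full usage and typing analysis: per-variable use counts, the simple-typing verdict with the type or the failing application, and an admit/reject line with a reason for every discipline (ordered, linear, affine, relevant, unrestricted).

usage: e=1, c (λ-bound)=0, a (λ-bound)=0, d (λ-bound)=1
left-to-right use order: e, d
typing: the term checks, with type (T1 -> T3) -> T2
ordered ✗ (c, a left unused)
linear ✗ (c, a left unused)
affine ✓ (at most one use each (e, c, a, d))
relevant ✗ (c, a left unused)
unrestricted ✓ (type-checks ((T1 -> T3) -> T2) and nothing is barred)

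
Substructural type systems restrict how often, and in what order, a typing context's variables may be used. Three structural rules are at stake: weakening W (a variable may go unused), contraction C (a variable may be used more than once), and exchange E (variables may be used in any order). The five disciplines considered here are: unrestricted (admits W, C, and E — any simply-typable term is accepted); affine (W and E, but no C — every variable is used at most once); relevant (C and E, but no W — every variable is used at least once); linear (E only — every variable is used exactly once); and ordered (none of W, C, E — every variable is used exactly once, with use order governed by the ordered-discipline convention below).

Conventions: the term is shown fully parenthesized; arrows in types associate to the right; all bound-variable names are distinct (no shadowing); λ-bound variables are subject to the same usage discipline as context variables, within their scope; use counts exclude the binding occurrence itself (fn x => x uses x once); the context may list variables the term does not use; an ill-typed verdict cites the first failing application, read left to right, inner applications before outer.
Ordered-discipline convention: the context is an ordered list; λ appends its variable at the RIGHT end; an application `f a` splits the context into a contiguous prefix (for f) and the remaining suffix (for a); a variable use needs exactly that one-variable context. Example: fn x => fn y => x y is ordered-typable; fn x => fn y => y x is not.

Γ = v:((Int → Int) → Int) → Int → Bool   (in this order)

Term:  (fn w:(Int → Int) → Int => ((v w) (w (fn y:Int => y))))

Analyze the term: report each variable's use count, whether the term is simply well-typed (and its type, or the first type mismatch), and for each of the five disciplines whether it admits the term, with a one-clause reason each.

use counts: v ×1, w [bound] ×2, y [bound] ×1
order of uses: v, w, w, y
typing: well-typed at ((Int → Int) → Int) → Bool
ordered: ✗, repeated use of w ×2
linear: ✗, repeated use of w ×2
affine: ✗, repeated use of w ×2
relevant: ✓, none of v, w, y goes unused
unrestricted: ✓, simply typable at ((Int → Int) → Int) → Bool; W, C, E all held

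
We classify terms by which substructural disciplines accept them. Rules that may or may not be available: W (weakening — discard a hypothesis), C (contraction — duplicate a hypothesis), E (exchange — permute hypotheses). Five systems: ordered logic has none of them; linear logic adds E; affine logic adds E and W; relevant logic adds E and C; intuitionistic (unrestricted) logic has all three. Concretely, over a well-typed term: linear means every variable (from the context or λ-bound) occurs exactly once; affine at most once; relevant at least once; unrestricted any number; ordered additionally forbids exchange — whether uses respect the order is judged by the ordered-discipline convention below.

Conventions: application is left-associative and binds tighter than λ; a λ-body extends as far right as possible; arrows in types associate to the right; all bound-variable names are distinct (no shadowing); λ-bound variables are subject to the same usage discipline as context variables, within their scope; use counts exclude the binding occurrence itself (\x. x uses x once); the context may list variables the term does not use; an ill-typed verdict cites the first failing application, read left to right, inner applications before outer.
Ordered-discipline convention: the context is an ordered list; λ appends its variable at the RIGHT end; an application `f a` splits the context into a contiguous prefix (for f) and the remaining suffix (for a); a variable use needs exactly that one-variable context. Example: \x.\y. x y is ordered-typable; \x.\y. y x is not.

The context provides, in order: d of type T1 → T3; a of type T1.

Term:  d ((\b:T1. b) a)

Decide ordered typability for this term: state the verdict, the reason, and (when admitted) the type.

yes — d, a, b: once each, no exchange needed; term : T3
variable uses: d ×1; a ×1; b (bound) ×1
order of uses: d, b, a
typing: ✓ — T3
across the five disciplines: ordered ✓ · linear ✓ · affine ✓ · relevant ✓ · unrestricted ✓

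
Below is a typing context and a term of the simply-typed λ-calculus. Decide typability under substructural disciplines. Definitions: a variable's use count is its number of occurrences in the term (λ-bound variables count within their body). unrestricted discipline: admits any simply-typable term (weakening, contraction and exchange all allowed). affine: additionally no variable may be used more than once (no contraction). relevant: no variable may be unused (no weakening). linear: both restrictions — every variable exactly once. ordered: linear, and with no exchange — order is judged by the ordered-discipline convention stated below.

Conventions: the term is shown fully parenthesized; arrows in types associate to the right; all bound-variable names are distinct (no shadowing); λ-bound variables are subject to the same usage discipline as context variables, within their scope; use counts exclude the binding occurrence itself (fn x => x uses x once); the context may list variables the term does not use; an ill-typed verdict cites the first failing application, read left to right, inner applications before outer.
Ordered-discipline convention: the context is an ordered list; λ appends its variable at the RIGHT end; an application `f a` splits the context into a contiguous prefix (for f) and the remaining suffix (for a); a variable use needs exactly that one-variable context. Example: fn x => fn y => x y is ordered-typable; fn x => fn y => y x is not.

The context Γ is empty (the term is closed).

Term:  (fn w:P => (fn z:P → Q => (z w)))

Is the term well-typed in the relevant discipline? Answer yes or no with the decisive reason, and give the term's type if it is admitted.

yes — w, z: all used, weakening unneeded; term : P → (P → Q) → Q
counts: w (λ-bound): 1×; z (λ-bound): 1×
order of uses: z, w
typing: the term checks, with type P → (P → Q) → Q
summary: ordered ✗ · linear ✓ · affine ✓ · relevant ✓ · unrestricted ✓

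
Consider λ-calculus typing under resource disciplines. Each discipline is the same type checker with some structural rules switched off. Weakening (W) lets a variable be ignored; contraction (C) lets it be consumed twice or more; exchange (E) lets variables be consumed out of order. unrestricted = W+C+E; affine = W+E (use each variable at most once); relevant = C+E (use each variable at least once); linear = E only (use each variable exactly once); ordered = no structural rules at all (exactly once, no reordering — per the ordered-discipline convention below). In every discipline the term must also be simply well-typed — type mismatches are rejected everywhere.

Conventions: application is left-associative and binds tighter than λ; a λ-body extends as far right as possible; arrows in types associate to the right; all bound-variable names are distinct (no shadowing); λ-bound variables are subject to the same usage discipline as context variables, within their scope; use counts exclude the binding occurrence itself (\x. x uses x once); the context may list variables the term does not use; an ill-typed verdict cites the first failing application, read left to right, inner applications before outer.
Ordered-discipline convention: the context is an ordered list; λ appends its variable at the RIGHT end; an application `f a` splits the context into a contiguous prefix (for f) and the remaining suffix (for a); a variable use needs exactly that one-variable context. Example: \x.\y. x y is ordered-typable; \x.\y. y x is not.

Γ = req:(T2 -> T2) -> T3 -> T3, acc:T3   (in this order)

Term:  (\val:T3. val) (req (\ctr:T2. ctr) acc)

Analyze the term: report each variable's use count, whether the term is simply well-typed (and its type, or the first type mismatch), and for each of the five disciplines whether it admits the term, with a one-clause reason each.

variable uses: req=1; acc=1; val (bound)=1; ctr (bound)=1
left-to-right use order: val, req, ctr, acc
typing: well-typed at T3
ordered: ✓ — single-use (req, acc, val, ctr), ordered derivation ok
linear: ✓ — req, acc, val, ctr: one use apiece
affine: ✓ — at most one use each (req, acc, val, ctr)
relevant: ✓ — req, acc, val, ctr: all used, weakening unneeded
unrestricted: ✓ — typability at T3 is all that's needed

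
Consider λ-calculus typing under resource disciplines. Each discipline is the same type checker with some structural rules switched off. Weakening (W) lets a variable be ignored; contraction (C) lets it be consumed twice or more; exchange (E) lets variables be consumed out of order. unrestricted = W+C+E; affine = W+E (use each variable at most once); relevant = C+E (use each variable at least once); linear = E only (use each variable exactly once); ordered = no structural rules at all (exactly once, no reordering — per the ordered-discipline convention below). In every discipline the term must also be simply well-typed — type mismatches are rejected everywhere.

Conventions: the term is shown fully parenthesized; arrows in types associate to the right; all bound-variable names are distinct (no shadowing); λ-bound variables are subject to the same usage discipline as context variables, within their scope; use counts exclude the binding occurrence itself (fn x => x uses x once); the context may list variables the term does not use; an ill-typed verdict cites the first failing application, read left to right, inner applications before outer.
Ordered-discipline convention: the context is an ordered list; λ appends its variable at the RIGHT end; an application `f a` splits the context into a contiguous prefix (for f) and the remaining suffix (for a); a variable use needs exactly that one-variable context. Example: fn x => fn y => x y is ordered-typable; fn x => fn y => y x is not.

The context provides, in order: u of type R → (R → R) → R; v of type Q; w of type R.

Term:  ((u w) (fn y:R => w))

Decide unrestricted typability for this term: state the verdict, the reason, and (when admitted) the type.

yes — well-typed at R; no restrictions here; term : R
variable uses: u ×1, v ×0, w ×2, y (λ-bound) ×0
use order (left to right): u, w, w
typing: well-typed — term : R
across the five disciplines: ordered ✗ | linear ✗ | affine ✗ | relevant ✗ | unrestricted ✓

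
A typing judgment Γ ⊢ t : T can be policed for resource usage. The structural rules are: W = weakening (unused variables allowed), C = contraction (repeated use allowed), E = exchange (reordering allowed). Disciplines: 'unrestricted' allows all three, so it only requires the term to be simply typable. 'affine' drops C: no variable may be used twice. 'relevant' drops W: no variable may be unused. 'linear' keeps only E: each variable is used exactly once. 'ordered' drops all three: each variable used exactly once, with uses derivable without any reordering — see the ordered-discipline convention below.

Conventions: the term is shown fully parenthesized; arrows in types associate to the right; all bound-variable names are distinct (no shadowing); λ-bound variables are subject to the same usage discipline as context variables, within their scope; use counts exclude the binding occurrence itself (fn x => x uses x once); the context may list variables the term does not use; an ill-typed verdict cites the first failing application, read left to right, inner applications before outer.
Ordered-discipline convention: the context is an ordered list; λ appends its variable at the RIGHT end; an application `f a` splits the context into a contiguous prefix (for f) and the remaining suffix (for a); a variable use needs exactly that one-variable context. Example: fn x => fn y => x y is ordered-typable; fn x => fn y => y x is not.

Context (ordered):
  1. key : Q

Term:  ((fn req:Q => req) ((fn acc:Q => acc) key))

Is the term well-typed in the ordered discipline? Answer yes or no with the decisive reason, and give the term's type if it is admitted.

yes — single-use (key, req, acc), ordered derivation ok; term : Q
variable uses: key: 1×, req [bound]: 1×, acc [bound]: 1×
left-to-right use order: req, acc, key
typing: well-typed — term : Q
across the five disciplines: ordered ✓ · linear ✓ · affine ✓ · relevant ✓ · unrestricted ✓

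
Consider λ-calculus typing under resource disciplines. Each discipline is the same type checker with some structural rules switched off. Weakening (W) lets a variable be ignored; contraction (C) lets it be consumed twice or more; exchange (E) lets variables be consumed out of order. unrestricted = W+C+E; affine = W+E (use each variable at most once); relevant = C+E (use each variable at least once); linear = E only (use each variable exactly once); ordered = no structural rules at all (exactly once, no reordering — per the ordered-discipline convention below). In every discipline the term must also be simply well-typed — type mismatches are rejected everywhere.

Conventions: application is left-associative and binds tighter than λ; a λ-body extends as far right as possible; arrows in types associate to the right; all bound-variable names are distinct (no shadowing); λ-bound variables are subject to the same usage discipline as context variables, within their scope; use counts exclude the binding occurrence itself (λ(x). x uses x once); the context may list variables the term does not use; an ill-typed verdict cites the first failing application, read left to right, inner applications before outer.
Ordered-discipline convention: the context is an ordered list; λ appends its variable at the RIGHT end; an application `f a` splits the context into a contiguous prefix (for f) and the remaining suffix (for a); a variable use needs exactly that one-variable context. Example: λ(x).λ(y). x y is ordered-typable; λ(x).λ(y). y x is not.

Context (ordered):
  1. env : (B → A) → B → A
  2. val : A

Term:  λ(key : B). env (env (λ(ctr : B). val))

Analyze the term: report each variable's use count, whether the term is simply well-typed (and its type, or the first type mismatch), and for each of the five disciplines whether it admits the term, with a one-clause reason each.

usage: env ×2; val ×1; key [bound] ×0; ctr [bound] ×0
left-to-right use order: env, env, val
typing: the term checks, with type B → B → A
ordered: ✗, repeated use of env ×2; key, ctr never used (weakening)
linear: ✗, repeated use of env ×2; key, ctr never used (weakening)
affine: ✗, repeated use of env ×2
relevant: ✗, key, ctr never used (weakening)
unrestricted: ✓, type-checks (B → B → A) and nothing is barred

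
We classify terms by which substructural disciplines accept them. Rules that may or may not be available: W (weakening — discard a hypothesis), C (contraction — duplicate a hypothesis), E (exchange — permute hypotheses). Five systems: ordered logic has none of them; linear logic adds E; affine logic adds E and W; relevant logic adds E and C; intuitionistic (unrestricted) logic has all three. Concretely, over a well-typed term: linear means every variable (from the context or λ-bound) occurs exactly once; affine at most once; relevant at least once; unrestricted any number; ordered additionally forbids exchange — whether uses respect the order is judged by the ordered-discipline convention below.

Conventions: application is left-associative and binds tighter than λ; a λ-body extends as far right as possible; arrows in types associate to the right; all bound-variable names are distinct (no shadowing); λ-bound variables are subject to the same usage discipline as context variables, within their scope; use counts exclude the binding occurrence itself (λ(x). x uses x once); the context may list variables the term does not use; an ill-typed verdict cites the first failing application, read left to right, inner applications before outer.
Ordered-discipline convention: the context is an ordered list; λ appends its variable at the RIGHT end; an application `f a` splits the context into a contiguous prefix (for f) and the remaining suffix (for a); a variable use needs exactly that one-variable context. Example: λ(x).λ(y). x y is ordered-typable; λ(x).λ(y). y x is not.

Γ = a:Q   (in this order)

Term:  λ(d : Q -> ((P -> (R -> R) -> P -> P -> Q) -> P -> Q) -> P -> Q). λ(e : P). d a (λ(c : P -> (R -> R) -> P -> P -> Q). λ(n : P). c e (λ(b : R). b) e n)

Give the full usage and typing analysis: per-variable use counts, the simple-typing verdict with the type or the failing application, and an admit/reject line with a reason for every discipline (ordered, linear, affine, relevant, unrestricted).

use counts: a=1, d (λ-bound)=1, e (λ-bound)=2, c (λ-bound)=1, n (λ-bound)=1, b (λ-bound)=1
use order (left to right): d, a, c, e, b, e, n
typing: well-typed at (Q -> ((P -> (R -> R) -> P -> P -> Q) -> P -> Q) -> P -> Q) -> P -> P -> Q
ordered: ✗ — repeated use of e ×2
linear: ✗ — repeated use of e ×2
affine: ✗ — repeated use of e ×2
relevant: ✓ — at least one use each (a, d, e, c, n, b)
unrestricted: ✓ — typability at (Q -> ((P -> (R -> R) -> P -> P -> Q) -> P -> Q) -> P -> Q) -> P -> P -> Q is all that's needed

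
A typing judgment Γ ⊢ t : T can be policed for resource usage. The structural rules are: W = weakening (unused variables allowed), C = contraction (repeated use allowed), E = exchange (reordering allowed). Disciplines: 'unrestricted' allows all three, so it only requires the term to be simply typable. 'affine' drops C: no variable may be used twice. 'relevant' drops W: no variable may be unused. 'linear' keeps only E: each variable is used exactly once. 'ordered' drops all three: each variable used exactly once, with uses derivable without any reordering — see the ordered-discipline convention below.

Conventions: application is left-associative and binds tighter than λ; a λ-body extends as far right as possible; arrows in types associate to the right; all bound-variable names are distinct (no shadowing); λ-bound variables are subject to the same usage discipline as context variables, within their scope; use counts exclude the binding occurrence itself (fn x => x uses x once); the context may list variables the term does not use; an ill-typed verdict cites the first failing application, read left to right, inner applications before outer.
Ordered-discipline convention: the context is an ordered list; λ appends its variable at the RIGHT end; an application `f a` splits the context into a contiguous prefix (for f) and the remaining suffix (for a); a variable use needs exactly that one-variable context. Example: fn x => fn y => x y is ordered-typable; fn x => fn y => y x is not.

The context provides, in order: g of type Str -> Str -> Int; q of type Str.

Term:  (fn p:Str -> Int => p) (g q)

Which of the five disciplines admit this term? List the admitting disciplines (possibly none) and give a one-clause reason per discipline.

admitted by: ordered, linear, affine, relevant, unrestricted
use counts: g ×1; q ×1; p [bound] ×1
left-to-right use order: p, g, q
typing: the term checks, with type Str -> Int
ordered: ✓ — g, q, p: once each, no exchange needed
linear: ✓ — each of g, q, p used exactly once
affine: ✓ — no duplicate uses among g, q, p
relevant: ✓ — at least one use each (g, q, p)
unrestricted: ✓ — typability at Str -> Int is all that's needed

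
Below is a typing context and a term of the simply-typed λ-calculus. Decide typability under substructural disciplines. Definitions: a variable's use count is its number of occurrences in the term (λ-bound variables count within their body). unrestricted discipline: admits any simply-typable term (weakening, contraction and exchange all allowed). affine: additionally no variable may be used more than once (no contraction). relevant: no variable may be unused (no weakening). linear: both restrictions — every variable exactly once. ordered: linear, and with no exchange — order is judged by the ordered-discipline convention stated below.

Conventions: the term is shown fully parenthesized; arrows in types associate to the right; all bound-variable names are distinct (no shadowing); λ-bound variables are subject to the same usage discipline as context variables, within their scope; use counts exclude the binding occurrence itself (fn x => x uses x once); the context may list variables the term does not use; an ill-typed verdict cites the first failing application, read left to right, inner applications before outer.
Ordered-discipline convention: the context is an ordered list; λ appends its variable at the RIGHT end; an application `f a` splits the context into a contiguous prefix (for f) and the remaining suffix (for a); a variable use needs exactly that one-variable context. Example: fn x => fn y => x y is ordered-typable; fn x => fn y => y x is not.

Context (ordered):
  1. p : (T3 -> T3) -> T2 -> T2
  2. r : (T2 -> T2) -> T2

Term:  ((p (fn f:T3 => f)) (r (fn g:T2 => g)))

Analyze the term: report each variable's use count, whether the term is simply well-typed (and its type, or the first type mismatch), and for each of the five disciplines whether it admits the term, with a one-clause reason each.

counts: p: 1×; r: 1×; f [bound]: 1×; g [bound]: 1×
uses in reading order: p, f, r, g
typing: well-typed — term : T2
ordered: ✓ — p, r, f, g: once each, no exchange needed
linear: ✓ — single use per variable (p, r, f, g)
affine: ✓ — none of p, r, f, g used more than once
relevant: ✓ — p, r, f, g: all used, weakening unneeded
unrestricted: ✓ — simply typable at T2; W, C, E all held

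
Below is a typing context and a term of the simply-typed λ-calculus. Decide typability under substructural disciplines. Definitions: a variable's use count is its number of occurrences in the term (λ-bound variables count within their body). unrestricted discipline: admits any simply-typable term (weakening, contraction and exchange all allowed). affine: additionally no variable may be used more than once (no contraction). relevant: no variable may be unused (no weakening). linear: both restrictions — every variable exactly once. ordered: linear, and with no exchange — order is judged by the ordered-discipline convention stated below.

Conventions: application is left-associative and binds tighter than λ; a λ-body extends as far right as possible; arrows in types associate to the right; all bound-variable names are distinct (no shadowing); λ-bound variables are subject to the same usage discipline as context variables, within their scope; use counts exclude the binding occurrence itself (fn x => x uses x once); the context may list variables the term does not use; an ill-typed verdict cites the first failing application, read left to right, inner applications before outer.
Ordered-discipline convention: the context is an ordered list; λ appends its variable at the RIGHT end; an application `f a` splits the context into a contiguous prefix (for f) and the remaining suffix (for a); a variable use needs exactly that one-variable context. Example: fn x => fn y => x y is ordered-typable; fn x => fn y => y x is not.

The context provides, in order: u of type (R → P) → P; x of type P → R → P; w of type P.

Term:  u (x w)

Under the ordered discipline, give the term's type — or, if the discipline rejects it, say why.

term : P
usage: u: 1×, x: 1×, w: 1×
left-to-right use order: u, x, w
typing: well-typed — term : P
all disciplines: ordered ✓; linear ✓; affine ✓; relevant ✓; unrestricted ✓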